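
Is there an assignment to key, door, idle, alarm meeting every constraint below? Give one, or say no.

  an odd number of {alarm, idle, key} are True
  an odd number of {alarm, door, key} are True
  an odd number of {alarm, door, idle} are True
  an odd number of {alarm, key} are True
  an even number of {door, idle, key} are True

key = False, door = False, idle = False, alarm = True

{alarm, idle, key}: 1 true → odd ✓
{alarm, door, key}: 1 true → odd ✓
{alarm, door, idle}: 1 true → odd ✓
{alarm, key}: 1 true → odd ✓
{door, idle, key}: 0 true → even ✓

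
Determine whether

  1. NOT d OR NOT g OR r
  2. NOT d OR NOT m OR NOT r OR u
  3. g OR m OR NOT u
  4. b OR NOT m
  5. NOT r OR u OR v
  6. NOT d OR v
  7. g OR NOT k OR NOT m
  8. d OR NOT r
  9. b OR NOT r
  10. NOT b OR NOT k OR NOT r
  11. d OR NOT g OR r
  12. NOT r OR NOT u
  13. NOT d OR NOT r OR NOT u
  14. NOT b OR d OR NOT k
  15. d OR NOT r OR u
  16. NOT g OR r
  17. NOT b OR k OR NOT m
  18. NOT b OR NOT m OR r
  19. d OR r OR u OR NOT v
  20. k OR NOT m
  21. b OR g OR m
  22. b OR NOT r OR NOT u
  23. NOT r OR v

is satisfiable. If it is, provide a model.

d: True; g: True; b: True; r: True; u: False; v: True; m: False; k: False

Set d = True.
  then (NOT d OR v) forces v = True.
Set g = True.
  then (NOT d OR NOT g OR r) forces r = True.
  then (b OR NOT r) forces b = True.
  then (NOT b OR NOT k OR NOT r) forces k = False.
  then (NOT r OR NOT u) forces u = False.
  then (NOT b OR k OR NOT m) forces m = False.
All clauses satisfied.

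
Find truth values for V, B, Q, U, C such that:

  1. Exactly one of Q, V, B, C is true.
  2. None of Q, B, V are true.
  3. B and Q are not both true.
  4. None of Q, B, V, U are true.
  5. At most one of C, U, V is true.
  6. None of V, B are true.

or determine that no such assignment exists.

V = False, B = False, Q = False, U = False, C = True

  (1) {Q, V, B, C}: 1 true — exactly one ✓
  (2) {Q, B, V}: 0 true — none ✓
  (3) B=F, Q=F — not both ✓
  (4) {Q, B, V, U}: 0 true — none ✓
  (5) {C, U, V}: 1 true — at most one ✓
  (6) {V, B}: 0 true — none ✓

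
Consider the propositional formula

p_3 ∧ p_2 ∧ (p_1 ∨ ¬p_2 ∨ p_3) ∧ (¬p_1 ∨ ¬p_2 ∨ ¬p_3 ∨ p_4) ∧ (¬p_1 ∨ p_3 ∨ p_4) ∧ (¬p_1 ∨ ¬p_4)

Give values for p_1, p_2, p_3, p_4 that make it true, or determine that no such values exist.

p_1 = False, p_2 = True, p_3 = True, p_4 = False

Unit clause (p_3) forces p_3 = True.
Unit clause (p_2) forces p_2 = True.
Try p_1 = True:
  (¬p_1 ∨ ¬p_2 ∨ ¬p_3 ∨ p_4) forces p_4 = True.
  clause (¬p_1 ∨ ¬p_4) is falsified — backtrack.
So p_1 = False.
Set p_4 = False.
Check each clause:
  (p_3): p_3 holds.
  (p_2): p_2 holds.
  (p_1 ∨ ¬p_2 ∨ p_3): p_3 holds.
  (¬p_1 ∨ ¬p_2 ∨ ¬p_3 ∨ p_4): ¬p_1 holds.
  (¬p_1 ∨ p_3 ∨ p_4): ¬p_1 holds.
  (¬p_1 ∨ ¬p_4): ¬p_1 holds.
All clauses satisfied.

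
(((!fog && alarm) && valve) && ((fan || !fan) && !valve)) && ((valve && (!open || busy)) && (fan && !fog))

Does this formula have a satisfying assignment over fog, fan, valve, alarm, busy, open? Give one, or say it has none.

Case valve = True: the conjunct !valve is False.
Case valve = False: the conjunct valve is False.
Both cases fail — unsatisfiable.

No satisfying assignment exists.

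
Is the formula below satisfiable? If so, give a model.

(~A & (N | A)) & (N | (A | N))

N=T; A=F

  ~A & (N | A) = True
    ~A = True
    N | A = True
  N | (A | N) = True
    A | N = True
Both conjuncts True, so the formula holds.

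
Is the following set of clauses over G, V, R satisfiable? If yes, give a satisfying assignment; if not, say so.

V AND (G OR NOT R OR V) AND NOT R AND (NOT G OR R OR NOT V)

Unit clause (V) forces V = True.
Unit clause (NOT R) forces R = False.
In (NOT G OR R OR NOT V) only NOT G is left, so G = False.
Check each clause:
  (V): V holds.
  (G OR NOT R OR V): NOT R holds.
  (NOT R): NOT R holds.
  (NOT G OR R OR NOT V): NOT G holds.
All clauses satisfied.

G: False, V: True, R: False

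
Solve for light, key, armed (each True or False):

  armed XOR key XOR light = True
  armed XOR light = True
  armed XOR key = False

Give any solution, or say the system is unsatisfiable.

light = True, key = False, armed = False

armed XOR key XOR light = F XOR F XOR T = True ✓
armed XOR light = F XOR T = True ✓
armed XOR key = F XOR F = False ✓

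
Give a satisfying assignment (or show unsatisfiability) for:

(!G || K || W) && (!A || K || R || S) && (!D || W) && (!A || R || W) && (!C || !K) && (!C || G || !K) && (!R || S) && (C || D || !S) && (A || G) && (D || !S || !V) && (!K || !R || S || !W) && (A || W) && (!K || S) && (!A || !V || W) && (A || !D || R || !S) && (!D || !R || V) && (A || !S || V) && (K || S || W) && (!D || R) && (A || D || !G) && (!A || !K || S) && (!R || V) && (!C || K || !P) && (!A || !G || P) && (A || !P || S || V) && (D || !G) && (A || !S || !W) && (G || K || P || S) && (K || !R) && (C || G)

Set G = True.
  then (D || !G) forces D = True.
  then (!D || W) forces W = True.
  then (!D || R) forces R = True.
  then (!R || V) forces V = True.
  then (K || !R) forces K = True.
  then (!C || !K) forces C = False.
  then (!R || S) forces S = True.
  then (A || !S || !W) forces A = True.
  then (!A || !G || P) forces P = True.
All clauses satisfied.

G = True; D = True; V = True; K = True; S = True; P = True; R = True; W = True; A = True; C = False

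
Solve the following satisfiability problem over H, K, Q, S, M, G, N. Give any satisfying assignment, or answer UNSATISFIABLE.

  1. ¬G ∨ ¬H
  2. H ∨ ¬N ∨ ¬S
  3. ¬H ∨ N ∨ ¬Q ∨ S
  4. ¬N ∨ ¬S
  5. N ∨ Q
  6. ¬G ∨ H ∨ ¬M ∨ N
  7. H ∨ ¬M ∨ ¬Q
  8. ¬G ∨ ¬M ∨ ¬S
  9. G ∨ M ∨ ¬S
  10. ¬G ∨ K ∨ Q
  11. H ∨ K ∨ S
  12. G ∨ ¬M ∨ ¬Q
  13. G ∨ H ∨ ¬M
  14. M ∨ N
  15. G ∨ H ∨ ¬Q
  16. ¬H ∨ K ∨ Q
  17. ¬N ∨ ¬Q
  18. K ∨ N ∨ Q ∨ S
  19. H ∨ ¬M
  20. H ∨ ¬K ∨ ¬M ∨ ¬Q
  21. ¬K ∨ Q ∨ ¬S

Set H = True.
  then (¬G ∨ ¬H) forces G = False.
Try K = False:
  (¬H ∨ K ∨ Q) forces Q = True.
  (G ∨ ¬M ∨ ¬Q) forces M = False.
  (G ∨ M ∨ ¬S) forces S = False.
  (¬H ∨ N ∨ ¬Q ∨ S) forces N = True.
  clause (¬N ∨ ¬Q) is falsified — backtrack.
So K = True.
Set Q = False.
  then (N ∨ Q) forces N = True.
  then (¬K ∨ Q ∨ ¬S) forces S = False.
Set M = False.
All clauses satisfied.

H: True; K: True; Q: False; S: False; M: False; G: False; N: True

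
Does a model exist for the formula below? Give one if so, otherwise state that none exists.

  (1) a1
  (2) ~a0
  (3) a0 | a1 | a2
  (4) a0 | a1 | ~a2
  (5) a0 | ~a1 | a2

Unit clause (a1) forces a1 = True.
Unit clause (~a0) forces a0 = False.
In (a0 | ~a1 | a2) only a2 is left, so a2 = True.
Check each clause:
  (a1): a1 holds.
  (~a0): ~a0 holds.
  (a0 | a1 | a2): a1 holds.
  (a0 | a1 | ~a2): a1 holds.
  (a0 | ~a1 | a2): a2 holds.
All clauses satisfied.

a0: False; a1: True; a2: True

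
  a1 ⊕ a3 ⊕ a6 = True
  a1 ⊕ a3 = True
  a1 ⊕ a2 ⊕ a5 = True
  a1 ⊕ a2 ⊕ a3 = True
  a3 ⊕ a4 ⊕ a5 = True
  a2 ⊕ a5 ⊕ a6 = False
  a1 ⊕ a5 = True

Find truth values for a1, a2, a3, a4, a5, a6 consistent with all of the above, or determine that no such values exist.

a1=T, a2=F, a3=F, a4=T, a5=F, a6=F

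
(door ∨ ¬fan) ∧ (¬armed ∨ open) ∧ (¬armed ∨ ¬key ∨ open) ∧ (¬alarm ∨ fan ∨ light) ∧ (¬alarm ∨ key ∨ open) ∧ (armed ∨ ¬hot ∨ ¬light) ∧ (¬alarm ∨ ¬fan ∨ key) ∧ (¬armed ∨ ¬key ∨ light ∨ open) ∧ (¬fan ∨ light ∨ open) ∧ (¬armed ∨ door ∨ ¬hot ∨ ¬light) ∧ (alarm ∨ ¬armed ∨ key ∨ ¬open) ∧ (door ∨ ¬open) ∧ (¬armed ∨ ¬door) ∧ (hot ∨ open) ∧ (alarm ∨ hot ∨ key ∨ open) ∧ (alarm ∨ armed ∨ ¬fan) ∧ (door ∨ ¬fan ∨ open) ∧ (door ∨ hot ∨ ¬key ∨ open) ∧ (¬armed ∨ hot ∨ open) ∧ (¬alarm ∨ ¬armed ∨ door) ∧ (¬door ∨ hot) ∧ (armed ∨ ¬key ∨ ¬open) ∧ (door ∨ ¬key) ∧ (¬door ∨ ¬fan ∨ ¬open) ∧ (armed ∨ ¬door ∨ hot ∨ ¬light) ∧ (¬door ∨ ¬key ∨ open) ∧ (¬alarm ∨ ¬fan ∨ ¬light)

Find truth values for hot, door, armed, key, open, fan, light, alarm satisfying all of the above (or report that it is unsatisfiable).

hot=T; door=F; armed=F; key=F; open=F; fan=F; light=F; alarm=F

Try hot = False:
  (hot ∨ open) forces open = True.
  (door ∨ ¬open) forces door = True.
  clause (¬door ∨ hot) is falsified — backtrack.
So hot = True.
Set door = False.
  then (door ∨ ¬fan) forces fan = False.
  then (door ∨ ¬open) forces open = False.
  then (door ∨ ¬key) forces key = False.
  then (¬armed ∨ open) forces armed = False.
  then (¬alarm ∨ key ∨ open) forces alarm = False.
  then (armed ∨ ¬hot ∨ ¬light) forces light = False.
All clauses satisfied.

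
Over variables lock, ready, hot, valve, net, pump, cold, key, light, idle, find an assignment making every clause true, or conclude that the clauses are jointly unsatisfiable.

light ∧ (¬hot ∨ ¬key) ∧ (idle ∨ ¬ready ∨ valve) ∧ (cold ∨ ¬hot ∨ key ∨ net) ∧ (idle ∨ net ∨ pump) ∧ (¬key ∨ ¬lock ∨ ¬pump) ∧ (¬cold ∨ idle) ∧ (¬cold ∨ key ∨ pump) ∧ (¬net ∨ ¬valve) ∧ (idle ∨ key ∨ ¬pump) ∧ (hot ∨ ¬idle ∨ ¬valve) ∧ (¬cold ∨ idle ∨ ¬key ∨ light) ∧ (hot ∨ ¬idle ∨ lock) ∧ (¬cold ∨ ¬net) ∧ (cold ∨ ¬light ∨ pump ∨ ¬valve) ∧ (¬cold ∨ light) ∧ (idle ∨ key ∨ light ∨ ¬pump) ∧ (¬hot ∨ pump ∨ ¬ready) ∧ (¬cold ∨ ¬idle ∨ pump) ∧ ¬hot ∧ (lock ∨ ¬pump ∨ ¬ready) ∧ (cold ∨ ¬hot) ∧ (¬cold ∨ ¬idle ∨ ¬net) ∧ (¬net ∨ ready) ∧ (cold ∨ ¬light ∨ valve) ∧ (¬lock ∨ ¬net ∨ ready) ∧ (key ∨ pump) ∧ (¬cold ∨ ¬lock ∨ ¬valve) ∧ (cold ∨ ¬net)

lock = True, ready = True, hot = False, valve = False, net = False, pump = True, cold = True, key = False, light = True, idle = True

Unit clause (light) forces light = True.
Unit clause (¬hot) forces hot = False.
Set lock = True.
Set ready = True.
Try valve = True:
  (¬net ∨ ¬valve) forces net = False.
  (hot ∨ ¬idle ∨ ¬valve) forces idle = False.
  (idle ∨ net ∨ pump) forces pump = True.
  (¬key ∨ ¬lock ∨ ¬pump) forces key = False.
  clause (idle ∨ key ∨ ¬pump) is falsified — backtrack.
So valve = False.
  then (idle ∨ ¬ready ∨ valve) forces idle = True.
  then (cold ∨ ¬light ∨ valve) forces cold = True.
  then (¬cold ∨ ¬net) forces net = False.
  then (¬cold ∨ ¬idle ∨ pump) forces pump = True.
  then (¬key ∨ ¬lock ∨ ¬pump) forces key = False.
All clauses satisfied.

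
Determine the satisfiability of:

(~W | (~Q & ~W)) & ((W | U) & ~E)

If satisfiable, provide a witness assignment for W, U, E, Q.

W = False, U = True, E = False, Q = True

  ~W | (~Q & ~W) = True
    ~W = True
    ~Q & ~W = False
      ~Q = False
      ~W = True
  (W | U) & ~E = True
    W | U = True
    ~E = True
Both conjuncts True, so the formula holds.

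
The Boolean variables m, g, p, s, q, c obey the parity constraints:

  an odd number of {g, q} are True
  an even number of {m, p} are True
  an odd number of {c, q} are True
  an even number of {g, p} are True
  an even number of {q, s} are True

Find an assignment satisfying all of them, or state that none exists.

m = False, g = False, p = False, s = True, q = True, c = False

{g, q}: 1 true → odd ✓
{m, p}: 0 true → even ✓
{c, q}: 1 true → odd ✓
{g, p}: 0 true → even ✓
{q, s}: 2 true → even ✓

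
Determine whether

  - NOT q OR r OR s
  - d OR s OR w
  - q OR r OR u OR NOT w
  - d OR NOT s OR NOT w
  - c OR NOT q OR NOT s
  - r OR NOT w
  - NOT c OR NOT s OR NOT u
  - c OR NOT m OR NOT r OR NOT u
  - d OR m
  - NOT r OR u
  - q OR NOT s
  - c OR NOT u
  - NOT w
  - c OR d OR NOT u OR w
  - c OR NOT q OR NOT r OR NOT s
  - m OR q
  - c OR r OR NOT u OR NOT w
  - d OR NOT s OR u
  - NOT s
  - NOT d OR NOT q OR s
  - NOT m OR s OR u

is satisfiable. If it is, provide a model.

Unit clause (NOT w) forces w = False.
Unit clause (NOT s) forces s = False.
In (d OR s OR w) only d is left, so d = True.
In (NOT d OR NOT q OR s) only NOT q is left, so q = False.
In (m OR q) only m is left, so m = True.
In (NOT m OR s OR u) only u is left, so u = True.
In (c OR NOT u) only c is left, so c = True.
Set r = False.
All clauses satisfied.

d = True, s = False, w = False, u = True, q = False, r = False, m = True, c = True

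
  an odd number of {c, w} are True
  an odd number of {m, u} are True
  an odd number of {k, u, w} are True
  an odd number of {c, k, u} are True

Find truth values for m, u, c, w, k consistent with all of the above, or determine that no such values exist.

UNSATISFIABLE

Adding constraints 1, 3, 4 mod 2: every variable appears an even number of times on the left, so the left side is 0.
But the right sides sum to 1 (mod 2). 0 ≠ 1 — the system is inconsistent.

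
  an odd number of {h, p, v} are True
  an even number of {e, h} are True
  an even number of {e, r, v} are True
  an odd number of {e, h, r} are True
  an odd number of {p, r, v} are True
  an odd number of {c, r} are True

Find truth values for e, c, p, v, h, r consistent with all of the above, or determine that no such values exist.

e=T, c=F, p=F, v=F, h=T, r=T

{h, p, v}: 1 true → odd ✓
{e, h}: 2 true → even ✓
{e, r, v}: 2 true → even ✓
{e, h, r}: 3 true → odd ✓
{p, r, v}: 1 true → odd ✓
{c, r}: 1 true → odd ✓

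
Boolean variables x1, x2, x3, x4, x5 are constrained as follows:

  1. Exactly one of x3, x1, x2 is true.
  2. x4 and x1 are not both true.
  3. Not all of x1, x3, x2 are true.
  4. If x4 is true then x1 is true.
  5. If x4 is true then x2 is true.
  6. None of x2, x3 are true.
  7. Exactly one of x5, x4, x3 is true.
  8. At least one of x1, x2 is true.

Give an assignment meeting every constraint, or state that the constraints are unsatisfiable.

x1 = True; x2 = False; x3 = False; x4 = False; x5 = True

  (1) {x3, x1, x2}: 1 true — exactly one ✓
  (2) x4=F, x1=T — not both ✓
  (3) {x1, x3, x2}: 1/3 true — not all ✓
  (4) x4=F ⇒ x1: vacuous ✓
  (5) x4=F ⇒ x2: vacuous ✓
  (6) {x2, x3}: 0 true — none ✓
  (7) {x5, x4, x3}: 1 true — exactly one ✓
  (8) {x1, x2}: 1 true — at least one ✓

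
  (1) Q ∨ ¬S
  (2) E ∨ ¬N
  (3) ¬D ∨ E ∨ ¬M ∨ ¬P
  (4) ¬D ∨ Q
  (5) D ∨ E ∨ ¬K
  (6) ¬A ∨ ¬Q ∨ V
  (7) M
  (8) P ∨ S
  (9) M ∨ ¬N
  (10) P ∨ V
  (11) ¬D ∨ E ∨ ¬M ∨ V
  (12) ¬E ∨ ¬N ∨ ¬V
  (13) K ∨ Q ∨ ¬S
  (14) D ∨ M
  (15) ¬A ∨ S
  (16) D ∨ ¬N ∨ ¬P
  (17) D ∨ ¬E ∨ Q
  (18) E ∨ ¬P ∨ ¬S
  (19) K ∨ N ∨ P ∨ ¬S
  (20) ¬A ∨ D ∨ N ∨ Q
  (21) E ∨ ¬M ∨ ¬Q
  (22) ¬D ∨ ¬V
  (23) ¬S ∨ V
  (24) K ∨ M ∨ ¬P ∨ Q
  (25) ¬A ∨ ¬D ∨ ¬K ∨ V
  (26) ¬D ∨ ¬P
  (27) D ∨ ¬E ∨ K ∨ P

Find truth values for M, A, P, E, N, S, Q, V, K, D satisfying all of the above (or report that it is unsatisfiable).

Unit clause (M) forces M = True.
Set A = False.
Set P = True.
  then (¬D ∨ ¬P) forces D = False.
  then (D ∨ ¬N ∨ ¬P) forces N = False.
Set E = True.
  then (D ∨ ¬E ∨ Q) forces Q = True.
Set S = False.
Set V = True.
Set K = True.
All clauses satisfied.

M = True, A = False, P = True, E = True, N = False, S = False, Q = True, V = True, K = True, D = False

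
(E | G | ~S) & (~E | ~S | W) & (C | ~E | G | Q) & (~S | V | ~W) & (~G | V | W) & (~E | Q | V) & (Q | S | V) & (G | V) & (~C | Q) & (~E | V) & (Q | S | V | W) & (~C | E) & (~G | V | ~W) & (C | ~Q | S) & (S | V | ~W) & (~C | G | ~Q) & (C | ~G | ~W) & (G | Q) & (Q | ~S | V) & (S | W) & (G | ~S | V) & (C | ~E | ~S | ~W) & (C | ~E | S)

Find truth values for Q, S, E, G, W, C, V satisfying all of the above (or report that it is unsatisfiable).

Q = True; S = True; E = False; G = True; W = False; C = False; V = True

Set Q = True.
Set S = True.
Set E = False.
  then (E | G | ~S) forces G = True.
  then (~C | E) forces C = False.
  then (C | ~G | ~W) forces W = False.
  then (~G | V | W) forces V = True.
All clauses satisfied.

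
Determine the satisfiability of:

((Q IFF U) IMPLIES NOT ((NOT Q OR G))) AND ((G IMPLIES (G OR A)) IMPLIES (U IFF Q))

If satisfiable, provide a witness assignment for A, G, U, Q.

A=F; G=F; U=T; Q=T

  (Q IFF U) IMPLIES NOT ((NOT Q OR G)) = True
    Q IFF U = True
    NOT ((NOT Q OR G)) = True
      NOT Q OR G = False
        NOT Q = False
  (G IMPLIES (G OR A)) IMPLIES (U IFF Q) = True
    G IMPLIES (G OR A) = True
      G OR A = False
    U IFF Q = True
Both conjuncts True, so the formula holds.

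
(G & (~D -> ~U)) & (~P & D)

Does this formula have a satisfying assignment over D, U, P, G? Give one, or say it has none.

D = True; U = False; P = False; G = True

  G & (~D -> ~U) = True
    ~D -> ~U = True
      ~D = False
      ~U = True
  ~P & D = True
    ~P = True
Both conjuncts True, so the formula holds.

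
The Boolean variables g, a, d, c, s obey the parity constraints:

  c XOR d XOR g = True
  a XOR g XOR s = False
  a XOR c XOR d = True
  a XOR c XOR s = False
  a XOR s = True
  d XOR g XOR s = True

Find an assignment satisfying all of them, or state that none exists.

No satisfying assignment exists.

Adding constraints 2, 3, 4, 5, 6 mod 2: every variable appears an even number of times on the left, so the left side is 0.
But the right sides sum to 1 (mod 2). 0 ≠ 1 — the system is inconsistent.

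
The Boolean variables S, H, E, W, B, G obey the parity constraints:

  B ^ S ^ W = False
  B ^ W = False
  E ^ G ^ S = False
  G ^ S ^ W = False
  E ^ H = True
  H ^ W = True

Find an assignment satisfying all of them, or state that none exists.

S=F, H=T, E=F, W=F, B=F, G=F

B ^ S ^ W = F ^ F ^ F = False ✓
B ^ W = F ^ F = False ✓
E ^ G ^ S = F ^ F ^ F = False ✓
G ^ S ^ W = F ^ F ^ F = False ✓
E ^ H = F ^ T = True ✓
H ^ W = T ^ F = True ✓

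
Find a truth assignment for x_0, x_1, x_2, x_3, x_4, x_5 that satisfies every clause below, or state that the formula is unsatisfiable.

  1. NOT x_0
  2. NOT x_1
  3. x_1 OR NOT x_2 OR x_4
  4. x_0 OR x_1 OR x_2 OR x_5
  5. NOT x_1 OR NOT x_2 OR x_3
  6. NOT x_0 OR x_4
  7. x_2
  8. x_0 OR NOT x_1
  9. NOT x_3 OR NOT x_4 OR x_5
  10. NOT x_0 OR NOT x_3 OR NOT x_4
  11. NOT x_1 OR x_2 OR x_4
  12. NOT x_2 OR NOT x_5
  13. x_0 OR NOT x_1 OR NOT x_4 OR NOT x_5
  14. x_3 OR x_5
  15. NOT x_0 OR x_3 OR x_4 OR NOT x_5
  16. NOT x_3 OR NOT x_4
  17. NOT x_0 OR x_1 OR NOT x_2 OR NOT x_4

Case x_0 = True:
  Clause (NOT x_0) is falsified — contradiction.
Case x_0 = False:
  (NOT x_1) forces x_1 = False.
  (x_2) forces x_2 = True.
  (x_1 OR NOT x_2 OR x_4) forces x_4 = True.
  (NOT x_2 OR NOT x_5) forces x_5 = False.
  (NOT x_3 OR NOT x_4 OR x_5) forces x_3 = False.
  Clause (x_3 OR x_5) is falsified — contradiction.
Both cases fail, so the formula is unsatisfiable.

The formula is unsatisfiable.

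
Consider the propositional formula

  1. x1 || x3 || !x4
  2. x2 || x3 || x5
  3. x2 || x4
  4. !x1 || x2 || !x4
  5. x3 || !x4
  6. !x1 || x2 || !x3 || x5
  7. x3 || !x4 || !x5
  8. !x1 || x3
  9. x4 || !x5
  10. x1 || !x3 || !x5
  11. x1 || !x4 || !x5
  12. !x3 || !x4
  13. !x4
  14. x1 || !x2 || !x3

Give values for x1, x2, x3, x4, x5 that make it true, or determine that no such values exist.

Unit clause (!x4) forces x4 = False.
In (x2 || x4) only x2 is left, so x2 = True.
In (x4 || !x5) only !x5 is left, so x5 = False.
Set x1 = True.
  then (!x1 || x3) forces x3 = True.
All clauses satisfied.

x1=T, x2=T, x3=T, x4=F, x5=F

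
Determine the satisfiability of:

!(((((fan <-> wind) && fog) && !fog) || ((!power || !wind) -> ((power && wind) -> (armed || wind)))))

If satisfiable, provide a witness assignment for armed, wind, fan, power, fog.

Case wind = True: the formula becomes !((((fan && fog) && !fog) || True)) = False.
Case wind = False: the formula becomes !((((!fan && fog) && !fog) || True)) = False.
Both cases fail — unsatisfiable.

Unsatisfiable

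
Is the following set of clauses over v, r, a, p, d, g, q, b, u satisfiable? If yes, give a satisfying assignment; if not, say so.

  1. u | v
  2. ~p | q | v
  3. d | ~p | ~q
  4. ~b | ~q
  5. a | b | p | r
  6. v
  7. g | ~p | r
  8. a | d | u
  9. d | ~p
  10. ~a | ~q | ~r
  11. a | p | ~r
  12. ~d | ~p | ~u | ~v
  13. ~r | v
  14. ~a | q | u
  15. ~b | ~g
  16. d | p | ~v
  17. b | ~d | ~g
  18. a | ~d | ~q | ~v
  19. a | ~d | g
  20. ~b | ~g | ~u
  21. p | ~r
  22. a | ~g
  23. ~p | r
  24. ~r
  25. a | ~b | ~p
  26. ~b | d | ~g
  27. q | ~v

Unit clause (v) forces v = True.
Unit clause (~r) forces r = False.
In (q | ~v) only q is left, so q = True.
In (~b | ~q) only ~b is left, so b = False.
In (~p | r) only ~p is left, so p = False.
In (a | b | p | r) only a is left, so a = True.
In (d | p | ~v) only d is left, so d = True.
In (b | ~d | ~g) only ~g is left, so g = False.
Set u = True.
All clauses satisfied.

v: True, r: False, a: True, p: False, d: True, g: False, q: True, b: False, u: True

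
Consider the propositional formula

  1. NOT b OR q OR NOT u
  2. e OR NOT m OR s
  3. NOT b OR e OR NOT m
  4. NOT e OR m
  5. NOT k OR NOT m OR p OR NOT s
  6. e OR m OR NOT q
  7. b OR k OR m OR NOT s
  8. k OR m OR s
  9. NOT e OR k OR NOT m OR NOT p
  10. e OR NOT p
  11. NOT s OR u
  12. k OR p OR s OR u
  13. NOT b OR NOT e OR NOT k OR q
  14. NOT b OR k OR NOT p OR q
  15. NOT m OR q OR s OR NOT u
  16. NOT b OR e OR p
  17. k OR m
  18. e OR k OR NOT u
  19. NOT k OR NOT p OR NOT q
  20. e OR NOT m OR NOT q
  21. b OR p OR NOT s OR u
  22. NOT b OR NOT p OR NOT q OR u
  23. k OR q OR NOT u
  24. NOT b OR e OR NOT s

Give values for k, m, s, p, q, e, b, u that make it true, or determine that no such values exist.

Set k = True.
Set m = False.
  then (NOT e OR m) forces e = False.
  then (e OR m OR NOT q) forces q = False.
  then (e OR NOT p) forces p = False.
  then (NOT b OR e OR p) forces b = False.
Set s = False.
Set u = False.
All clauses satisfied.

k: True; m: False; s: False; p: False; q: False; e: False; b: False; u: False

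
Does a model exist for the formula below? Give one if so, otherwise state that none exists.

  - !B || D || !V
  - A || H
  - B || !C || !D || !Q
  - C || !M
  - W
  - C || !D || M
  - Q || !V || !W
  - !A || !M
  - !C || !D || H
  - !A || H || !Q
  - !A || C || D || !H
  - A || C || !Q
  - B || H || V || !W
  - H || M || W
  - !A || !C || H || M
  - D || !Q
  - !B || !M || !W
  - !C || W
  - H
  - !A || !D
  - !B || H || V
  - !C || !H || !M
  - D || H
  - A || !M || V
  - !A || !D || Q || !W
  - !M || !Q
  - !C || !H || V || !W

D: True, M: False, A: False, Q: True, H: True, C: True, W: True, V: True, B: True

Unit clause (W) forces W = True.
Unit clause (H) forces H = True.
Set D = True.
  then (!A || !D) forces A = False.
Set M = False.
  then (C || !D || M) forces C = True.
  then (!C || !H || V || !W) forces V = True.
  then (Q || !V || !W) forces Q = True.
  then (B || !C || !D || !Q) forces B = True.
All clauses satisfied.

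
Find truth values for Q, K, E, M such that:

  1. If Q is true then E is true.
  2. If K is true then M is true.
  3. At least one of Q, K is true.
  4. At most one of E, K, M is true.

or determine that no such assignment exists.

Q: True, K: False, E: True, M: False

  (1) Q=T ⇒ E: T ✓
  (2) K=F ⇒ M: vacuous ✓
  (3) {Q, K}: 1 true — at least one ✓
  (4) {E, K, M}: 1 true — at most one ✓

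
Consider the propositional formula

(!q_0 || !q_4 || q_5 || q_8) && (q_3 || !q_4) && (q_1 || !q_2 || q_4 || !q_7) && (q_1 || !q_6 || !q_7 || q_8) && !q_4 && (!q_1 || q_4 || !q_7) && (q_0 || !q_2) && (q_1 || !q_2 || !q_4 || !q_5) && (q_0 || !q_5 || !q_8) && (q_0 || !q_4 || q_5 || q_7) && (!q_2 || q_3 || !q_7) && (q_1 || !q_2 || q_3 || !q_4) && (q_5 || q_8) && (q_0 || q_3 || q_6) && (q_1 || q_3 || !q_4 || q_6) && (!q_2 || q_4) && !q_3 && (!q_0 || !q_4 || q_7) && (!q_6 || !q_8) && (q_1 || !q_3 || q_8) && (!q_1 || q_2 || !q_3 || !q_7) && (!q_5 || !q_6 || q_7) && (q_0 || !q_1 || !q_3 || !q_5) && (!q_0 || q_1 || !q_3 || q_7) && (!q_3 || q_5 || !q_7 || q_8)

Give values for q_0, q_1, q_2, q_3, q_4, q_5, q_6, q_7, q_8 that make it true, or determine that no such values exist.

Unit clause (!q_4) forces q_4 = False.
In (!q_2 || q_4) only !q_2 is left, so q_2 = False.
Unit clause (!q_3) forces q_3 = False.
Set q_0 = True.
Set q_1 = False.
Set q_5 = False.
  then (q_5 || q_8) forces q_8 = True.
  then (!q_6 || !q_8) forces q_6 = False.
Set q_7 = True.
All clauses satisfied.

q_0 = True; q_1 = False; q_2 = False; q_3 = False; q_4 = False; q_5 = False; q_6 = False; q_7 = True; q_8 = True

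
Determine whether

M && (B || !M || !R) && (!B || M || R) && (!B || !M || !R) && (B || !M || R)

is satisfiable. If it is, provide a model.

M = True, R = False, B = True

Unit clause (M) forces M = True.
Try R = True:
  (B || !M || !R) forces B = True.
  clause (!B || !M || !R) is falsified — backtrack.
So R = False.
  then (B || !M || R) forces B = True.
Check each clause:
  (M): M holds.
  (B || !M || !R): B holds.
  (!B || M || R): M holds.
  (!B || !M || !R): !R holds.
  (B || !M || R): B holds.
All clauses satisfied.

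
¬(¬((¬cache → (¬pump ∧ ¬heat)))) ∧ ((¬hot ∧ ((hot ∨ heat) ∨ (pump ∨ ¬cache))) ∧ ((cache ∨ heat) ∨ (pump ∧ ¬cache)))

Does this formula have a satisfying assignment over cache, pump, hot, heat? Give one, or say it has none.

cache = True, pump = True, hot = False, heat = False

  ¬(¬((¬cache → (¬pump ∧ ¬heat)))) = True
    ¬((¬cache → (¬pump ∧ ¬heat))) = False
      ¬cache → (¬pump ∧ ¬heat) = True
        ¬cache = False
        ¬pump ∧ ¬heat = False
          ¬pump = False
          ¬heat = True
  (¬hot ∧ ((hot ∨ heat) ∨ (pump ∨ ¬cache))) ∧ ((cache ∨ heat) ∨ (pump ∧ ¬cache)) = True
    ¬hot ∧ ((hot ∨ heat) ∨ (pump ∨ ¬cache)) = True
      ¬hot = True
      (hot ∨ heat) ∨ (pump ∨ ¬cache) = True
        hot ∨ heat = False
        pump ∨ ¬cache = True
          ¬cache = False
    (cache ∨ heat) ∨ (pump ∧ ¬cache) = True
      cache ∨ heat = True
      pump ∧ ¬cache = False
        ¬cache = False
Both conjuncts True, so the formula holds.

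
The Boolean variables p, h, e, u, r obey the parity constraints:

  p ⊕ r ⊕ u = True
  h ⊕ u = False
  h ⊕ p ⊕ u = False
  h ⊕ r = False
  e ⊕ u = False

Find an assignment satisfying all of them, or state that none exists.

The formula is unsatisfiable.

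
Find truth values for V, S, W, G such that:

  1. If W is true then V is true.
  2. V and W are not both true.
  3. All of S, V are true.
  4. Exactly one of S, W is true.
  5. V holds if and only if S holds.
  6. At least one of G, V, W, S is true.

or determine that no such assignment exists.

V=T, S=T, W=F, G=T

  (1) W=F ⇒ V: vacuous ✓
  (2) V=T, W=F — not both ✓
  (3) {S, V}: all 2 true ✓
  (4) {S, W}: 1 true — exactly one ✓
  (5) V=T, S=T — same ✓
  (6) {G, V, W, S}: 3 true — at least one ✓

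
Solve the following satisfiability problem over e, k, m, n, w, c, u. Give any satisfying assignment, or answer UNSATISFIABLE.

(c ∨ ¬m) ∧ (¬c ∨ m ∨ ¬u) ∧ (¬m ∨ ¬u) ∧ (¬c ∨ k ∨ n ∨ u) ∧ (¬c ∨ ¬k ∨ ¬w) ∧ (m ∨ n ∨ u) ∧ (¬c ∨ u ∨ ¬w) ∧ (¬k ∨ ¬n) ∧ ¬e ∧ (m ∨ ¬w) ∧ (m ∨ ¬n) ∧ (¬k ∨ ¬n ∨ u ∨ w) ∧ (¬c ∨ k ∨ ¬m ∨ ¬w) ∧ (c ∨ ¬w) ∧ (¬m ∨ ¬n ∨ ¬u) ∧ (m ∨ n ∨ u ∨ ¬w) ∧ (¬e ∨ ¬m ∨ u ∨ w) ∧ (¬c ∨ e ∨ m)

e = False; k = True; m = True; n = False; w = False; c = True; u = False

Unit clause (¬e) forces e = False.
Set k = True.
  then (¬k ∨ ¬n) forces n = False.
Set m = True.
  then (c ∨ ¬m) forces c = True.
  then (¬m ∨ ¬u) forces u = False.
  then (¬c ∨ ¬k ∨ ¬w) forces w = False.
All clauses satisfied.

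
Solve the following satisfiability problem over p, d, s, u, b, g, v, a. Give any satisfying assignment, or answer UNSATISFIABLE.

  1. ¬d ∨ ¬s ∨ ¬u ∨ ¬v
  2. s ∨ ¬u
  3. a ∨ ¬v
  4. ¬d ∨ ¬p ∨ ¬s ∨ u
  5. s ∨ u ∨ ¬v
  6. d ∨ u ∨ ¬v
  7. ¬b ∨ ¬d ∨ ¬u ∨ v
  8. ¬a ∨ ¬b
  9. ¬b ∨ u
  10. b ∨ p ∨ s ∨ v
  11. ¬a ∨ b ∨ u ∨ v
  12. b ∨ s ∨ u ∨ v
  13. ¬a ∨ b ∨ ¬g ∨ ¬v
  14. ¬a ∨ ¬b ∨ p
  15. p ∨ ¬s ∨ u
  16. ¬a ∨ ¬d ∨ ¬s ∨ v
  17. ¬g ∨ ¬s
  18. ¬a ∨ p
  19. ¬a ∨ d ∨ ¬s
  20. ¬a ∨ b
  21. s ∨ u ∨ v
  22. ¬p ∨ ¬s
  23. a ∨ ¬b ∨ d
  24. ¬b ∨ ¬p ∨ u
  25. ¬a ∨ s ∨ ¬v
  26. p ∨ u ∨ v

Try p = True:
  (¬p ∨ ¬s) forces s = False.
  (s ∨ ¬u) forces u = False.
  (s ∨ u ∨ ¬v) forces v = False.
  clause (s ∨ u ∨ v) is falsified — backtrack.
So p = False.
  then (¬a ∨ p) forces a = False.
  then (a ∨ ¬v) forces v = False.
  then (p ∨ u ∨ v) forces u = True.
  then (s ∨ ¬u) forces s = True.
  then (¬g ∨ ¬s) forces g = False.
Set d = False.
  then (a ∨ ¬b ∨ d) forces b = False.
All clauses satisfied.

p = False, d = False, s = True, u = True, b = False, g = False, v = False, a = False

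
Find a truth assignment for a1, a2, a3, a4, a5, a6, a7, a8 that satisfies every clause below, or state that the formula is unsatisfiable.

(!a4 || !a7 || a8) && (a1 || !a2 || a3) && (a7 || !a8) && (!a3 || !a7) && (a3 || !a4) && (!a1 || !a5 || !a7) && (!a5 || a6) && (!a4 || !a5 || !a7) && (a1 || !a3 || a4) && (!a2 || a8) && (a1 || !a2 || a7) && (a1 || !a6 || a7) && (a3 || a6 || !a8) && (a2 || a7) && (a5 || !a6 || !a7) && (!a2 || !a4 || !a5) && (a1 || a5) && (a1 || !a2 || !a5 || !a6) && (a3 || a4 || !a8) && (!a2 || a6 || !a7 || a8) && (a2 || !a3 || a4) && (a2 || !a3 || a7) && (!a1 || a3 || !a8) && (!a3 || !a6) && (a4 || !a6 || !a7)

Set a1 = True.
Try a2 = True:
  (!a2 || a8) forces a8 = True.
  (a7 || !a8) forces a7 = True.
  (!a3 || !a7) forces a3 = False.
  clause (!a1 || a3 || !a8) is falsified — backtrack.
So a2 = False.
  then (a2 || a7) forces a7 = True.
  then (!a3 || !a7) forces a3 = False.
  then (a3 || !a4) forces a4 = False.
  then (!a1 || !a5 || !a7) forces a5 = False.
  then (a5 || !a6 || !a7) forces a6 = False.
  then (a3 || a4 || !a8) forces a8 = False.
All clauses satisfied.

a1: True, a2: False, a3: False, a4: False, a5: False, a6: False, a7: True, a8: False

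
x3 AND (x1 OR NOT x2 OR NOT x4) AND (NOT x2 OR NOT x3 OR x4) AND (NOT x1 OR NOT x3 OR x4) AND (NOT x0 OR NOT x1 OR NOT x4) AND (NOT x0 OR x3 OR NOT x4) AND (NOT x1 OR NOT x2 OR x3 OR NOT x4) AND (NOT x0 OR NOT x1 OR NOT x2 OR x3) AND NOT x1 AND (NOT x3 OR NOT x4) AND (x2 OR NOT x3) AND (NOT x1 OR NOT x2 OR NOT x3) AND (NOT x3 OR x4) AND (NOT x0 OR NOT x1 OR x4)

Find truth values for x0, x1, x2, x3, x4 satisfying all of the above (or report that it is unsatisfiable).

Unsatisfiable — no assignment works.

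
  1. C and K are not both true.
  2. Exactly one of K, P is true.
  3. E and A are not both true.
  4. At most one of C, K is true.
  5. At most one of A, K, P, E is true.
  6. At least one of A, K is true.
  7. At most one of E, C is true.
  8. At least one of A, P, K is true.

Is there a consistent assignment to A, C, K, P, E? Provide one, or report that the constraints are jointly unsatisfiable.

A: False, C: False, K: True, P: False, E: False

  (1) C=F, K=T — not both ✓
  (2) {K, P}: 1 true — exactly one ✓
  (3) E=F, A=F — not both ✓
  (4) {C, K}: 1 true — at most one ✓
  (5) {A, K, P, E}: 1 true — at most one ✓
  (6) {A, K}: 1 true — at least one ✓
  (7) {E, C}: 0 true — at most one ✓
  (8) {A, P, K}: 1 true — at least one ✓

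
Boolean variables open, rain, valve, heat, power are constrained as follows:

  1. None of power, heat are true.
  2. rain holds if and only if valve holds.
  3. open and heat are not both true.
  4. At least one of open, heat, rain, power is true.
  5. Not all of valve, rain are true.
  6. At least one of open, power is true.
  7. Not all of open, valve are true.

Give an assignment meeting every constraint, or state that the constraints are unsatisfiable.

open=T; rain=F; valve=F; heat=F; power=F

  (1) {power, heat}: 0 true — none ✓
  (2) rain=F, valve=F — same ✓
  (3) open=T, heat=F — not both ✓
  (4) {open, heat, rain, power}: 1 true — at least one ✓
  (5) {valve, rain}: 0/2 true — not all ✓
  (6) {open, power}: 1 true — at least one ✓
  (7) {open, valve}: 1/2 true — not all ✓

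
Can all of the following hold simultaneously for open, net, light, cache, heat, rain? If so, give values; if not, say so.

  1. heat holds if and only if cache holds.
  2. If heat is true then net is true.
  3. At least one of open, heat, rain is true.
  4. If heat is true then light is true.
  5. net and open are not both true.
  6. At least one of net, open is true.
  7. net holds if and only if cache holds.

open=F; net=T; light=T; cache=T; heat=T; rain=T

  (1) heat=T, cache=T — same ✓
  (2) heat=T ⇒ net: T ✓
  (3) {open, heat, rain}: 2 true — at least one ✓
  (4) heat=T ⇒ light: T ✓
  (5) net=T, open=F — not both ✓
  (6) {net, open}: 1 true — at least one ✓
  (7) net=T, cache=T — same ✓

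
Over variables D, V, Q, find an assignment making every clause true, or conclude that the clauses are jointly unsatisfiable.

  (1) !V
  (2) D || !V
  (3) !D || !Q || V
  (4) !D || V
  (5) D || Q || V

Unit clause (!V) forces V = False.
In (!D || V) only !D is left, so D = False.
In (D || Q || V) only Q is left, so Q = True.
All clauses satisfied.

D = False; V = False; Q = True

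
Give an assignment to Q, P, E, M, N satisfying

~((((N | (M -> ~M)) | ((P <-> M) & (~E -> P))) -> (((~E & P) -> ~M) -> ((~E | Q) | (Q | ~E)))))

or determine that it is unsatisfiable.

Q: False, P: False, E: True, M: True, N: True

  ~((((N | (M -> ~M)) | ((P <-> M) & (~E -> P))) -> (((~E & P) -> ~M) -> ((~E | Q) | (Q | ~E))))) = True
    ((N | (M -> ~M)) | ((P <-> M) & (~E -> P))) -> (((~E & P) -> ~M) -> ((~E | Q) | (Q | ~E))) = False
      (N | (M -> ~M)) | ((P <-> M) & (~E -> P)) = True
        N | (M -> ~M) = True
          M -> ~M = False
            ~M = False
        (P <-> M) & (~E -> P) = False
          P <-> M = False
          ~E -> P = True
            ~E = False
      ((~E & P) -> ~M) -> ((~E | Q) | (Q | ~E)) = False
        (~E & P) -> ~M = True
          ~E & P = False
            ~E = False
          ~M = False
        (~E | Q) | (Q | ~E) = False
          ~E | Q = False
            ~E = False
          Q | ~E = False
            ~E = False
The formula evaluates to True.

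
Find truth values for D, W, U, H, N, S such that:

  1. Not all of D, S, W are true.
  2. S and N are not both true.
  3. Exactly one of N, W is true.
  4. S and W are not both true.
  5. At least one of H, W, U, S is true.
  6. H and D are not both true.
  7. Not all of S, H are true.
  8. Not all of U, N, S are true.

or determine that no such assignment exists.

D = False, W = False, U = True, H = True, N = True, S = False

  (1) {D, S, W}: 0/3 true — not all ✓
  (2) S=F, N=T — not both ✓
  (3) {N, W}: 1 true — exactly one ✓
  (4) S=F, W=F — not both ✓
  (5) {H, W, U, S}: 2 true — at least one ✓
  (6) H=T, D=F — not both ✓
  (7) {S, H}: 1/2 true — not all ✓
  (8) {U, N, S}: 2/3 true — not all ✓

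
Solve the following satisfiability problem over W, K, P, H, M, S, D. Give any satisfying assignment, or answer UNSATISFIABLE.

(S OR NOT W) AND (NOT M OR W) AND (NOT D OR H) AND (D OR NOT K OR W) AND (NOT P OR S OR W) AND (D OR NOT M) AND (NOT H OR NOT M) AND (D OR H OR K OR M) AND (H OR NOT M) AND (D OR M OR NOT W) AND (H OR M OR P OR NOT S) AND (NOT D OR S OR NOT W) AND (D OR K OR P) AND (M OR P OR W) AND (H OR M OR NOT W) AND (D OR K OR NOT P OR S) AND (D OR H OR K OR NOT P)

W=T; K=F; P=T; H=T; M=F; S=T; D=T

Set W = True.
  then (S OR NOT W) forces S = True.
Set K = False.
Set P = True.
Try H = False:
  (NOT D OR H) forces D = False.
  clause (D OR H OR K OR NOT P) is falsified — backtrack.
So H = True.
  then (NOT H OR NOT M) forces M = False.
  then (D OR M OR NOT W) forces D = True.
All clauses satisfied.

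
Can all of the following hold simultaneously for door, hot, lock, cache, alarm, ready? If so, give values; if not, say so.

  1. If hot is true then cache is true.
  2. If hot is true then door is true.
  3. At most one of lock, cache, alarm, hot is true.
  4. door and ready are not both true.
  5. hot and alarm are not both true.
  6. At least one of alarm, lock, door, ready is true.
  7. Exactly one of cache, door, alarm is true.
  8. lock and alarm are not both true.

door = False, hot = False, lock = False, cache = False, alarm = True, ready = False

  (1) hot=F ⇒ cache: vacuous ✓
  (2) hot=F ⇒ door: vacuous ✓
  (3) {lock, cache, alarm, hot}: 1 true — at most one ✓
  (4) door=F, ready=F — not both ✓
  (5) hot=F, alarm=T — not both ✓
  (6) {alarm, lock, door, ready}: 1 true — at least one ✓
  (7) {cache, door, alarm}: 1 true — exactly one ✓
  (8) lock=F, alarm=T — not both ✓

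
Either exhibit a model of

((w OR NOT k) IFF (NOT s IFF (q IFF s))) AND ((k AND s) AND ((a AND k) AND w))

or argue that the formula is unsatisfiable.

a: True, s: True, k: True, w: True, q: False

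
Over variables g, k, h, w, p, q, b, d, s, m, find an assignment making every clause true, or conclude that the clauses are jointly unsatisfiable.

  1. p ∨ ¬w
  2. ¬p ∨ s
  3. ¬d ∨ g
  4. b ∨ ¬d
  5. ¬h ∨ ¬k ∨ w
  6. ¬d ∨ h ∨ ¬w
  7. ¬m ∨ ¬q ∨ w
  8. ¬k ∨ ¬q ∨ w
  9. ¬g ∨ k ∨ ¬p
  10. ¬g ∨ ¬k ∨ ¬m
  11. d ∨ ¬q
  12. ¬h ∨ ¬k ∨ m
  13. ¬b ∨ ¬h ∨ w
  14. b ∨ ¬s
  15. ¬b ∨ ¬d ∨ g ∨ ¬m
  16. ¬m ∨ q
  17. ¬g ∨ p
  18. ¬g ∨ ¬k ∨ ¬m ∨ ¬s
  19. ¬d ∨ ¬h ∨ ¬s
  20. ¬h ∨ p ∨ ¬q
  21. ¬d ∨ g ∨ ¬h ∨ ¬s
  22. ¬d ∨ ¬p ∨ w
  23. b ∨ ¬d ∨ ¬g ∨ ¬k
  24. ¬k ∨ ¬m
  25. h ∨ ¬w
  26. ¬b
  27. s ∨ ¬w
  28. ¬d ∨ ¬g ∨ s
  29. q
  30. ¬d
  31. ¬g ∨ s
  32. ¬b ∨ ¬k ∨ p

No satisfying assignment exists.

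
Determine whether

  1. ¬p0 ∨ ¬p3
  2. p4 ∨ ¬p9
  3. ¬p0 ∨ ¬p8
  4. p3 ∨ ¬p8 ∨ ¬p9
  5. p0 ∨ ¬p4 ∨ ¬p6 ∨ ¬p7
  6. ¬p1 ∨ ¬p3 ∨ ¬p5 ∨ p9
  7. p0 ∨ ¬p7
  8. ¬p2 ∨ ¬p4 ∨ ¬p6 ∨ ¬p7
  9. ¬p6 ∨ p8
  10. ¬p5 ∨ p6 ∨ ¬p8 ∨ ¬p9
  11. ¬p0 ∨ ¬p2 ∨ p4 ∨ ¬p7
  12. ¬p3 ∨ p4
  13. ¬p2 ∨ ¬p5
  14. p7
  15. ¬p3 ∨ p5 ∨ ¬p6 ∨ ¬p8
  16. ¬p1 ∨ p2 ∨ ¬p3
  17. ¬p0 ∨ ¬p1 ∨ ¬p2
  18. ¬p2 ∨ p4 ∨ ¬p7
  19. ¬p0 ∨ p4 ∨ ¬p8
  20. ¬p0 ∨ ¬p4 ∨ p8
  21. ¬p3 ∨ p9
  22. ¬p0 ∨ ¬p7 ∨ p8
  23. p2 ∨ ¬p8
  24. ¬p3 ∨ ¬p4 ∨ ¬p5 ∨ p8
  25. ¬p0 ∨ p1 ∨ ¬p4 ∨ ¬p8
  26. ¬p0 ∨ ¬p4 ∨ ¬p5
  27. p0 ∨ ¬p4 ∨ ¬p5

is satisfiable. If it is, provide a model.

Unsatisfiable — no assignment works.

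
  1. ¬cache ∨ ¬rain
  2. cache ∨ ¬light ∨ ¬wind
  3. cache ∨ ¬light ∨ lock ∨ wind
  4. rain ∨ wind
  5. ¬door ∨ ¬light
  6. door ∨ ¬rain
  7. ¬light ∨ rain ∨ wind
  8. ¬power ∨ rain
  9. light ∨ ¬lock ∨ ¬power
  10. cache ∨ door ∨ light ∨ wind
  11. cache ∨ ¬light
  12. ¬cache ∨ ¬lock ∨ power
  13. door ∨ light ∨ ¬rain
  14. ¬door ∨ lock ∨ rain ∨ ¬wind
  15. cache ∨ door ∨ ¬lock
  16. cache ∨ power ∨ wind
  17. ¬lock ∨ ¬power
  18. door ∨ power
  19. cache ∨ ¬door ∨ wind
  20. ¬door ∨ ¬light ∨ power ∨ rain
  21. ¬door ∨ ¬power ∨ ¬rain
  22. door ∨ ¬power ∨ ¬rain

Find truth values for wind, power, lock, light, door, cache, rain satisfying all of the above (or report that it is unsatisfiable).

wind: True, power: False, lock: True, light: False, door: True, cache: False, rain: True

Try wind = False:
  (rain ∨ wind) forces rain = True.
  (¬cache ∨ ¬rain) forces cache = False.
  (door ∨ ¬rain) forces door = True.
  clause (cache ∨ ¬door ∨ wind) is falsified — backtrack.
So wind = True.
Try power = True:
  (¬power ∨ rain) forces rain = True.
  (¬cache ∨ ¬rain) forces cache = False.
  (cache ∨ ¬light ∨ ¬wind) forces light = False.
  (door ∨ ¬rain) forces door = True.
  clause (¬door ∨ ¬power ∨ ¬rain) is falsified — backtrack.
So power = False.
  then (door ∨ power) forces door = True.
  then (¬door ∨ ¬light) forces light = False.
Set lock = True.
  then (¬cache ∨ ¬lock ∨ power) forces cache = False.
Set rain = True.
All clauses satisfied.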